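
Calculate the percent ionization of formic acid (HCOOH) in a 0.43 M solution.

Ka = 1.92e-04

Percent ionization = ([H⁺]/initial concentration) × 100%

Using Ka equilibrium: x² + Ka×x - Ka×C = 0. Solving: [H⁺] = 8.9908e-03. Percent = (8.9908e-03/0.43) × 100

Percent ionization = 2.09%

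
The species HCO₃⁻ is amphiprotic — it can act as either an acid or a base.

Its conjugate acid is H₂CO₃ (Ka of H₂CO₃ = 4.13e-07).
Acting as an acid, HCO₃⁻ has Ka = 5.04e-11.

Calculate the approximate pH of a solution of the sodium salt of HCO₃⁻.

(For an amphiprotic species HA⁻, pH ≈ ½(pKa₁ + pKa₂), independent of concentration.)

pKa₁ = -log(4.13e-07) = 6.38; pKa₂ = -log(5.04e-11) = 10.30. For an amphiprotic species, pH ≈ ½(pKa₁ + pKa₂) = ½(6.38 + 10.30) = 8.34.

pH = 8.34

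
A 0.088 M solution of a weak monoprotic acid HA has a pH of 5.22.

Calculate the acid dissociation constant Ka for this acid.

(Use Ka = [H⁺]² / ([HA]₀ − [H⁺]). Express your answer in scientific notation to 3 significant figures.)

[H⁺] = 10^(−pH) = 10^(−5.22) = 6.026e-06 M. For HA ⇌ H⁺ + A⁻, Ka = [H⁺][A⁻]/[HA] = [H⁺]² / ([HA]₀ − [H⁺]) = (6.026e-06)² / (0.088 − 6.026e-06) = 4.13e-10.

K_a = 4.13e-10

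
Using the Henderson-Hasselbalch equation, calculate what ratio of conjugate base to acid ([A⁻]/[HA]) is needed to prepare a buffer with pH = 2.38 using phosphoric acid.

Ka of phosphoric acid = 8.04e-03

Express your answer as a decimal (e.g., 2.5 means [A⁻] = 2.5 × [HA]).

pKa = -log(8.04e-03) = 2.0947. pH = pKa + log([A⁻]/[HA]), so log([A⁻]/[HA]) = pH − pKa = 2.38 − 2.0947 = 0.2853. [A⁻]/[HA] = 10^(0.2853) = 1.93

[A⁻]/[HA] = 1.93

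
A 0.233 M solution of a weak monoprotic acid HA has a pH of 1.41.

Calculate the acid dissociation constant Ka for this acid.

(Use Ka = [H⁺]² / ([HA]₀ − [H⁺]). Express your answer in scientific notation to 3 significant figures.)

[H⁺] = 10^(−pH) = 10^(−1.41) = 3.890e-02 M. For HA ⇌ H⁺ + A⁻, Ka = [H⁺][A⁻]/[HA] = [H⁺]² / ([HA]₀ − [H⁺]) = (3.890e-02)² / (0.233 − 3.890e-02) = 7.80e-03.

K_a = 7.80e-03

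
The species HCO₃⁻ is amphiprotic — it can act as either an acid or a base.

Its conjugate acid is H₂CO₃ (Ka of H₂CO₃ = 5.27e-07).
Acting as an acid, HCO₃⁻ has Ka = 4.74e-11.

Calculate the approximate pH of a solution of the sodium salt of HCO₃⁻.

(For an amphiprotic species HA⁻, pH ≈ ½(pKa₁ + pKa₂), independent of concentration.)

pKa₁ = -log(5.27e-07) = 6.28; pKa₂ = -log(4.74e-11) = 10.32. For an amphiprotic species, pH ≈ ½(pKa₁ + pKa₂) = ½(6.28 + 10.32) = 8.30.

pH = 8.30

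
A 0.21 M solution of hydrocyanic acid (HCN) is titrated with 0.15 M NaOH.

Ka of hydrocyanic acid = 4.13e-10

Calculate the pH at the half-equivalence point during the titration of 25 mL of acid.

At half-equivalence [HA] = [A⁻], so Henderson-Hasselbalch gives pH = pKa = -log(4.13e-10) = 9.38.

pH = pKa = 9.38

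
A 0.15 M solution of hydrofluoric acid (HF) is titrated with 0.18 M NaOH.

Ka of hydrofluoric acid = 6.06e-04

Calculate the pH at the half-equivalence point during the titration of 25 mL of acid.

At half-equivalence [HA] = [A⁻], so Henderson-Hasselbalch gives pH = pKa = -log(6.06e-04) = 3.22.

pH = pKa = 3.22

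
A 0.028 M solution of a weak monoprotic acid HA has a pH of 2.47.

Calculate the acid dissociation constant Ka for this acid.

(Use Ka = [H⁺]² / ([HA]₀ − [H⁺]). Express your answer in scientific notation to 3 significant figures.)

[H⁺] = 10^(−pH) = 10^(−2.47) = 3.388e-03 M. For HA ⇌ H⁺ + A⁻, Ka = [H⁺][A⁻]/[HA] = [H⁺]² / ([HA]₀ − [H⁺]) = (3.388e-03)² / (0.028 − 3.388e-03) = 4.67e-04.

K_a = 4.67e-04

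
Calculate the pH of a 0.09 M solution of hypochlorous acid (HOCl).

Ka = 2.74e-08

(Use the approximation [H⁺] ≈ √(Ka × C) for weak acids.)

[H⁺] = √(Ka × C) = √(2.74e-08 × 0.09) = 4.9659e-05. pH = -log(4.9659e-05)

pH = 4.30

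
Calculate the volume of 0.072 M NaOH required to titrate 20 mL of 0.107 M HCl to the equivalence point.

At equivalence: moles acid = moles base. moles HCl = 0.107 × 20/1000 = 0.00214 mol. V_base = moles / 0.072 × 1000 = 29.7 mL.

V_{base} = 29.7 mL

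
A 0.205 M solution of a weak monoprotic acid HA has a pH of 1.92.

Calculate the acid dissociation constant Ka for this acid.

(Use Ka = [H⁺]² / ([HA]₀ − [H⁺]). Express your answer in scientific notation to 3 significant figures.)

[H⁺] = 10^(−pH) = 10^(−1.92) = 1.202e-02 M. For HA ⇌ H⁺ + A⁻, Ka = [H⁺][A⁻]/[HA] = [H⁺]² / ([HA]₀ − [H⁺]) = (1.202e-02)² / (0.205 − 1.202e-02) = 7.49e-04.

K_a = 7.49e-04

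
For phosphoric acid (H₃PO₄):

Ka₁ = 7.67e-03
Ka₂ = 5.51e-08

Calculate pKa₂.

pKa₂ = -log(Ka₂) = -log(5.51e-08) = 7.26.

pK_{a2} = 7.26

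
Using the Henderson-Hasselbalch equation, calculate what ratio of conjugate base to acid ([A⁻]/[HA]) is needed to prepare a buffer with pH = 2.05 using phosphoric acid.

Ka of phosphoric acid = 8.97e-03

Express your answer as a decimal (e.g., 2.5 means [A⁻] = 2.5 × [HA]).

pKa = -log(8.97e-03) = 2.0472. pH = pKa + log([A⁻]/[HA]), so log([A⁻]/[HA]) = pH − pKa = 2.05 − 2.0472 = 0.0028. [A⁻]/[HA] = 10^(0.0028) = 1.01

[A⁻]/[HA] = 1.01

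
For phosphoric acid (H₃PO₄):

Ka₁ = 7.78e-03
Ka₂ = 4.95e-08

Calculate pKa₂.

pKa₂ = -log(Ka₂) = -log(4.95e-08) = 7.31.

pK_{a2} = 7.31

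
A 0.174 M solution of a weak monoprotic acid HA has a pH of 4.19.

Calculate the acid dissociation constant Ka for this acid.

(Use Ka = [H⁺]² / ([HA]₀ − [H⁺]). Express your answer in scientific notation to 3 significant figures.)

[H⁺] = 10^(−pH) = 10^(−4.19) = 6.457e-05 M. For HA ⇌ H⁺ + A⁻, Ka = [H⁺][A⁻]/[HA] = [H⁺]² / ([HA]₀ − [H⁺]) = (6.457e-05)² / (0.174 − 6.457e-05) = 2.40e-08.

K_a = 2.40e-08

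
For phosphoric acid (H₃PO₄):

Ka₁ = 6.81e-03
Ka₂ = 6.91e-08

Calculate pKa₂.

pKa₂ = -log(Ka₂) = -log(6.91e-08) = 7.16.

pK_{a2} = 7.16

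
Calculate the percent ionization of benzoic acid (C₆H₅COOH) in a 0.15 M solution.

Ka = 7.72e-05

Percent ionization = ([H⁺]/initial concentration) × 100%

Using Ka equilibrium: x² + Ka×x - Ka×C = 0. Solving: [H⁺] = 3.3646e-03. Percent = (3.3646e-03/0.15) × 100

Percent ionization = 2.24%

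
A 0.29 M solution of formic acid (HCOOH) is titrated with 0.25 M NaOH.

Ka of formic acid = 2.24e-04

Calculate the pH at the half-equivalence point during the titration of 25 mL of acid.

At half-equivalence [HA] = [A⁻], so Henderson-Hasselbalch gives pH = pKa = -log(2.24e-04) = 3.65.

pH = pKa = 3.65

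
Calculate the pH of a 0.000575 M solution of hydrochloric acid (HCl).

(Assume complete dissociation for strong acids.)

[H⁺] = 0.000575 M for strong acid. pH = -log[H⁺] = -log(0.000575)

pH = 3.24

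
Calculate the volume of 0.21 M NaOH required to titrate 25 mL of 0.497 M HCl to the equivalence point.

At equivalence: moles acid = moles base. moles HCl = 0.497 × 25/1000 = 0.01243 mol. V_base = moles / 0.21 × 1000 = 59.2 mL.

V_{base} = 59.2 mL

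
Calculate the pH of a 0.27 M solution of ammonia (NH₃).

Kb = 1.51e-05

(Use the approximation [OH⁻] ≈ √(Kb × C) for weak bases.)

[OH⁻] = √(Kb × C) = √(1.51e-05 × 0.27) = 2.0192e-03. pOH = 2.69, pH = 14 - pOH

pH = 11.31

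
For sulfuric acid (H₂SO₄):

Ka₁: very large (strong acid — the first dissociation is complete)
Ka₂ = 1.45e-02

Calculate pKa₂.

pKa₂ = -log(Ka₂) = -log(1.45e-02) = 1.84.

pK_{a2} = 1.84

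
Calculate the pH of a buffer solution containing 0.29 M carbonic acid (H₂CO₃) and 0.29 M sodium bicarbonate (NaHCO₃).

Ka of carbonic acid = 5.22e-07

pKa = -log(5.22e-07) = 6.28. pH = pKa + log([A⁻]/[HA]) = 6.28 + log(0.29/0.29)

pH = 6.28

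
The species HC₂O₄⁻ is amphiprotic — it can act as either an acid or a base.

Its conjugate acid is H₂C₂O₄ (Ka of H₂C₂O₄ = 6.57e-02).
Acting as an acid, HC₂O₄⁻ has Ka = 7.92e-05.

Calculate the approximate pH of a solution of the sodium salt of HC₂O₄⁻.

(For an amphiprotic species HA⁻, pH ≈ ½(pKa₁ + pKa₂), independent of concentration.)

pKa₁ = -log(6.57e-02) = 1.18; pKa₂ = -log(7.92e-05) = 4.10. For an amphiprotic species, pH ≈ ½(pKa₁ + pKa₂) = ½(1.18 + 4.10) = 2.64.

pH = 2.64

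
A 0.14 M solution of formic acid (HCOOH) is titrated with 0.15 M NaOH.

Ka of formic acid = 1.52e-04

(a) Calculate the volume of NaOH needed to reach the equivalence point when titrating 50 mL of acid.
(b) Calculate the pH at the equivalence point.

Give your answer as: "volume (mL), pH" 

moles acid = 0.14 × 50/1000 = 0.007 mol; V_base = moles/0.15 × 1000 = 46.7 mL. At equivalence only the conjugate base is present: [A⁻] = 0.007/0.097 = 7.2414e-02 M. Kb = Kw/Ka = 6.58e-11; [OH⁻] = √(Kb × [A⁻]) = 2.1827e-06; pOH = 5.66; pH = 14 - pOH = 8.34.

V = 46.7 mL, pH = 8.34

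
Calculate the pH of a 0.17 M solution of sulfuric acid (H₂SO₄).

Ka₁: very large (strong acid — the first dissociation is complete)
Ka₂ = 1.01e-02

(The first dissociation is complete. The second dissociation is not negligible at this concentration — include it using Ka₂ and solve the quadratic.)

First dissociation is complete: [H⁺]₀ = [HSO₄⁻]₀ = C = 0.17 M. Second dissociation HSO₄⁻ ⇌ H⁺ + SO₄²⁻: let x = [SO₄²⁻]. Ka₂ = (C + x)·x / (C − x) = 1.01e-02 → x² + (C + Ka₂)·x − Ka₂·C = 0 → x² + 0.18010·x − 1.717e-03 = 0. x = (−0.18010 + √(0.18010² + 4 × 1.717e-03)) / 2 = 9.0762e-03 M. [H⁺] = C + x = 0.17 + 9.0762e-03 = 1.7908e-01 M. pH = -log(1.7908e-01) = 0.75.

pH = 0.75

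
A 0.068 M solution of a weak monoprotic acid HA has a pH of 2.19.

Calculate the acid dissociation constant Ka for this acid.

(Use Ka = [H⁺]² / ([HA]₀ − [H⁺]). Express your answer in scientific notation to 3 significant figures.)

[H⁺] = 10^(−pH) = 10^(−2.19) = 6.457e-03 M. For HA ⇌ H⁺ + A⁻, Ka = [H⁺][A⁻]/[HA] = [H⁺]² / ([HA]₀ − [H⁺]) = (6.457e-03)² / (0.068 − 6.457e-03) = 6.77e-04.

K_a = 6.77e-04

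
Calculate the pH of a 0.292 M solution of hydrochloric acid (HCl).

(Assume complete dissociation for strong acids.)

[H⁺] = 0.292 M for strong acid. pH = -log[H⁺] = -log(0.292)

pH = 0.53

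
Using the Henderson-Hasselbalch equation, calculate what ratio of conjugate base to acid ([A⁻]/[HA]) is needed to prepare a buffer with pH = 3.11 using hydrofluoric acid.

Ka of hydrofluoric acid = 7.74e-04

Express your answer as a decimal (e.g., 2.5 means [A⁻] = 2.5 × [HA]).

pKa = -log(7.74e-04) = 3.1113. pH = pKa + log([A⁻]/[HA]), so log([A⁻]/[HA]) = pH − pKa = 3.11 − 3.1113 = -0.0013. [A⁻]/[HA] = 10^(-0.0013) = 0.997

[A⁻]/[HA] = 0.997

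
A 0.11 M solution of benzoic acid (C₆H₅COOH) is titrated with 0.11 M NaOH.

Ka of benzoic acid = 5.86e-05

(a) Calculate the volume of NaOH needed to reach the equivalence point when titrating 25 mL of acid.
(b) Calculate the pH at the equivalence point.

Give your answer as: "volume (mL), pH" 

moles acid = 0.11 × 25/1000 = 0.00275 mol; V_base = moles/0.11 × 1000 = 25.0 mL. At equivalence only the conjugate base is present: [A⁻] = 0.00275/0.050 = 5.5000e-02 M. Kb = Kw/Ka = 1.71e-10; [OH⁻] = √(Kb × [A⁻]) = 3.0636e-06; pOH = 5.51; pH = 14 - pOH = 8.49.

V = 25.0 mL, pH = 8.49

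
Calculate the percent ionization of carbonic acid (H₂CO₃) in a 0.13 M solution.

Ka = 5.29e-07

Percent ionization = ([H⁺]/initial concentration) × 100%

Using Ka equilibrium: x² + Ka×x - Ka×C = 0. Solving: [H⁺] = 2.6198e-04. Percent = (2.6198e-04/0.13) × 100

Percent ionization = 0.202%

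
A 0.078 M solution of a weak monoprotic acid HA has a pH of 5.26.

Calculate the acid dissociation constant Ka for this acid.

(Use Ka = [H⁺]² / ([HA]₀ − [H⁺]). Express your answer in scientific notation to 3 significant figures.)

[H⁺] = 10^(−pH) = 10^(−5.26) = 5.495e-06 M. For HA ⇌ H⁺ + A⁻, Ka = [H⁺][A⁻]/[HA] = [H⁺]² / ([HA]₀ − [H⁺]) = (5.495e-06)² / (0.078 − 5.495e-06) = 3.87e-10.

K_a = 3.87e-10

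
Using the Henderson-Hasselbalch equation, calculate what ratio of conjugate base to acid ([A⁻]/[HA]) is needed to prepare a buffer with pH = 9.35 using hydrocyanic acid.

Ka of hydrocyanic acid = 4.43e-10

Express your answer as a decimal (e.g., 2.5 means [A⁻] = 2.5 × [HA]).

pKa = -log(4.43e-10) = 9.3536. pH = pKa + log([A⁻]/[HA]), so log([A⁻]/[HA]) = pH − pKa = 9.35 − 9.3536 = -0.0036. [A⁻]/[HA] = 10^(-0.0036) = 0.992

[A⁻]/[HA] = 0.992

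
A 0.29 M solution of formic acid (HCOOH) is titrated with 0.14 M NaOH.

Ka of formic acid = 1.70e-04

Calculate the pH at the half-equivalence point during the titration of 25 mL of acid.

At half-equivalence [HA] = [A⁻], so Henderson-Hasselbalch gives pH = pKa = -log(1.70e-04) = 3.77.

pH = pKa = 3.77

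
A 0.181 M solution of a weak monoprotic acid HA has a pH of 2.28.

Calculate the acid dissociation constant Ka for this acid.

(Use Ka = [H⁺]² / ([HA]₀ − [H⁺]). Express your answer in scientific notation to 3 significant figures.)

[H⁺] = 10^(−pH) = 10^(−2.28) = 5.248e-03 M. For HA ⇌ H⁺ + A⁻, Ka = [H⁺][A⁻]/[HA] = [H⁺]² / ([HA]₀ − [H⁺]) = (5.248e-03)² / (0.181 − 5.248e-03) = 1.57e-04.

K_a = 1.57e-04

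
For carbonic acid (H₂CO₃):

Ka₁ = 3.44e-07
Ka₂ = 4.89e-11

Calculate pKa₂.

pKa₂ = -log(Ka₂) = -log(4.89e-11) = 10.31.

pK_{a2} = 10.31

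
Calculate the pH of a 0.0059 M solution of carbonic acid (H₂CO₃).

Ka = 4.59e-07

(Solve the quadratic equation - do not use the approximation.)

x² + Ka×x - Ka×C = 0. Using quadratic formula: [H⁺] = 5.1810e-05

pH = 4.29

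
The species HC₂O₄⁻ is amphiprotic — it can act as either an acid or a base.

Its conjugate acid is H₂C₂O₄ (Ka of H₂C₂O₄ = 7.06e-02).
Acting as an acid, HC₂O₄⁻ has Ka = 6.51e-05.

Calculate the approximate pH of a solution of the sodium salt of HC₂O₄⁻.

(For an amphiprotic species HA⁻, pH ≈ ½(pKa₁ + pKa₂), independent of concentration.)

pKa₁ = -log(7.06e-02) = 1.15; pKa₂ = -log(6.51e-05) = 4.19. For an amphiprotic species, pH ≈ ½(pKa₁ + pKa₂) = ½(1.15 + 4.19) = 2.67.

pH = 2.67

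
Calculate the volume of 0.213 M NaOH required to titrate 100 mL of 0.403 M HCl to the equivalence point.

At equivalence: moles acid = moles base. moles HCl = 0.403 × 100/1000 = 0.0403 mol. V_base = moles / 0.213 × 1000 = 189.2 mL.

V_{base} = 189.2 mL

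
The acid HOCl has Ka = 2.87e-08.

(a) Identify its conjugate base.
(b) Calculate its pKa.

(a) The conjugate base is formed by removing one H⁺ from HOCl, giving OCl⁻. (b) pKa = -log(Ka) = -log(2.87e-08) = 7.54.

Conjugate base: OCl⁻; pK_a = 7.54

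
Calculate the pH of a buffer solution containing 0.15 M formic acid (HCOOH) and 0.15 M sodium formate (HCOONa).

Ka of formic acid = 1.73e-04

pKa = -log(1.73e-04) = 3.76. pH = pKa + log([A⁻]/[HA]) = 3.76 + log(0.15/0.15)

pH = 3.76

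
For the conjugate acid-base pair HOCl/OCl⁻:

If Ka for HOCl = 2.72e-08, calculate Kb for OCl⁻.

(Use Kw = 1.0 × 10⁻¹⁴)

For a conjugate pair Ka × Kb = Kw, so Kb = Kw/Ka = 1.0 × 10⁻¹⁴ / 2.72e-08 = 3.68e-07.

K_b = 3.68e-07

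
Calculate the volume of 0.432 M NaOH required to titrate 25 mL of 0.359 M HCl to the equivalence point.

At equivalence: moles acid = moles base. moles HCl = 0.359 × 25/1000 = 0.008975 mol. V_base = moles / 0.432 × 1000 = 20.8 mL.

V_{base} = 20.8 mL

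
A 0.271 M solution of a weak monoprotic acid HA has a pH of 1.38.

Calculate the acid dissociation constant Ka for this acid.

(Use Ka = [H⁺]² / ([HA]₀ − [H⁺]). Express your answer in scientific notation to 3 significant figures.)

[H⁺] = 10^(−pH) = 10^(−1.38) = 4.169e-02 M. For HA ⇌ H⁺ + A⁻, Ka = [H⁺][A⁻]/[HA] = [H⁺]² / ([HA]₀ − [H⁺]) = (4.169e-02)² / (0.271 − 4.169e-02) = 7.58e-03.

K_a = 7.58e-03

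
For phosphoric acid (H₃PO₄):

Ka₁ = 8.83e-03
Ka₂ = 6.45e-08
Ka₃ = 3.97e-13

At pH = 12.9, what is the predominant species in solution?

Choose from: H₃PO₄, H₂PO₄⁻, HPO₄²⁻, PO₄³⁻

pKa₁ = 2.05, pKa₂ = 7.19, pKa₃ = 12.40. For a polyprotic acid the predominant species crosses at each pKa: below pKa_n the protonated form dominates, above it the deprotonated form does. At pH = 12.9, the predominant species is PO₄³⁻.

PO₄³⁻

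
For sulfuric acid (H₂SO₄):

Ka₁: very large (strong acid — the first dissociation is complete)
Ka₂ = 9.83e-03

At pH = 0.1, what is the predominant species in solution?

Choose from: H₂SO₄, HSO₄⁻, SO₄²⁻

The first dissociation is complete, so H₂SO₄ itself is never the predominant species in water; pKa₂ = -log(9.83e-03) = 2.01. For a polyprotic acid the predominant species crosses at each pKa: below pKa_n the protonated form dominates, above it the deprotonated form does. At pH = 0.1, the predominant species is HSO₄⁻.

HSO₄⁻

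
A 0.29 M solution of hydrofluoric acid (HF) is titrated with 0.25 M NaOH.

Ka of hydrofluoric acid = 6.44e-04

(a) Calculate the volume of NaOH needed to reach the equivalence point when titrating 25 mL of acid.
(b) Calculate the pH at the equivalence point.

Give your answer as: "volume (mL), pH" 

moles acid = 0.29 × 25/1000 = 0.00725 mol; V_base = moles/0.25 × 1000 = 29.0 mL. At equivalence only the conjugate base is present: [A⁻] = 0.00725/0.054 = 1.3426e-01 M. Kb = Kw/Ka = 1.55e-11; [OH⁻] = √(Kb × [A⁻]) = 1.4439e-06; pOH = 5.84; pH = 14 - pOH = 8.16.

V = 29.0 mL, pH = 8.16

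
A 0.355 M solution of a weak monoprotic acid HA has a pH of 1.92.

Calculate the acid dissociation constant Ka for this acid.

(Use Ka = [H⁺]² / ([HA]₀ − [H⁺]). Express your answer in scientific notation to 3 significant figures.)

[H⁺] = 10^(−pH) = 10^(−1.92) = 1.202e-02 M. For HA ⇌ H⁺ + A⁻, Ka = [H⁺][A⁻]/[HA] = [H⁺]² / ([HA]₀ − [H⁺]) = (1.202e-02)² / (0.355 − 1.202e-02) = 4.21e-04.

K_a = 4.21e-04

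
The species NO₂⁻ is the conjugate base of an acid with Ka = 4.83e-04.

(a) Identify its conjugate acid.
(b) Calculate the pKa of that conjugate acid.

(a) The conjugate acid is formed by adding one H⁺ to NO₂⁻, giving HNO₂. (b) pKa = -log(Ka) = -log(4.83e-04) = 3.32.

Conjugate acid: HNO₂; pK_a = 3.32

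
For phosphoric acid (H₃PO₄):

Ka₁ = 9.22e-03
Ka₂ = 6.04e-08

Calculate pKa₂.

pKa₂ = -log(Ka₂) = -log(6.04e-08) = 7.22.

pK_{a2} = 7.22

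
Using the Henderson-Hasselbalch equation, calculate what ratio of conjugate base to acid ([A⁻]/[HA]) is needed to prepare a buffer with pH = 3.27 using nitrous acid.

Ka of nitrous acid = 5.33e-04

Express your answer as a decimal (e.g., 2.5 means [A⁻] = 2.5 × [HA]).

pKa = -log(5.33e-04) = 3.2733. pH = pKa + log([A⁻]/[HA]), so log([A⁻]/[HA]) = pH − pKa = 3.27 − 3.2733 = -0.0033. [A⁻]/[HA] = 10^(-0.0033) = 0.992

[A⁻]/[HA] = 0.992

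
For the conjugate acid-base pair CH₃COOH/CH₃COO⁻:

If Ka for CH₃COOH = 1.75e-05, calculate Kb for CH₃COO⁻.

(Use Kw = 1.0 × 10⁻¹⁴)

For a conjugate pair Ka × Kb = Kw, so Kb = Kw/Ka = 1.0 × 10⁻¹⁴ / 1.75e-05 = 5.71e-10.

K_b = 5.71e-10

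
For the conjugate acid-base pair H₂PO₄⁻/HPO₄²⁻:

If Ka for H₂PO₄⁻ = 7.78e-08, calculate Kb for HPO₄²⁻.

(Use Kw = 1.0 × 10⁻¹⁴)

For a conjugate pair Ka × Kb = Kw, so Kb = Kw/Ka = 1.0 × 10⁻¹⁴ / 7.78e-08 = 1.29e-07.

K_b = 1.29e-07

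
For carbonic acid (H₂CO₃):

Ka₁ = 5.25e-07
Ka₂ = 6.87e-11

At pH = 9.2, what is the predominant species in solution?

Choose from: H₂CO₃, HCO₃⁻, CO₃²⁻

pKa₁ = 6.28, pKa₂ = 10.16. For a polyprotic acid the predominant species crosses at each pKa: below pKa_n the protonated form dominates, above it the deprotonated form does. At pH = 9.2, the predominant species is HCO₃⁻.

HCO₃⁻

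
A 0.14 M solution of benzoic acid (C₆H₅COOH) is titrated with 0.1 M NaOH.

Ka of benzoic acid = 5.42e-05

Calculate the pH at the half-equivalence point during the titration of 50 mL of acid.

At half-equivalence [HA] = [A⁻], so Henderson-Hasselbalch gives pH = pKa = -log(5.42e-05) = 4.27.

pH = pKa = 4.27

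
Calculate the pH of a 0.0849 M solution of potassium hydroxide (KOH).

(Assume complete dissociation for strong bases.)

[OH⁻] = 0.0849 M for strong base. pOH = -log[OH⁻] = 1.07, pH = 14 - pOH

pH = 12.93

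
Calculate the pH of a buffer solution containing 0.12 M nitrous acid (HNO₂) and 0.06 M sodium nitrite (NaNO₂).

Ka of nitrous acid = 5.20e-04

pKa = -log(5.20e-04) = 3.28. pH = pKa + log([A⁻]/[HA]) = 3.28 + log(0.06/0.12)

pH = 2.98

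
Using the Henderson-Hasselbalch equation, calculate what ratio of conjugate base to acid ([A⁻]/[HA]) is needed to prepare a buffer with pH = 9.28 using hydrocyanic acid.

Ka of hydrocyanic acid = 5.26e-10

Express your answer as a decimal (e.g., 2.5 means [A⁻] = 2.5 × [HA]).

pKa = -log(5.26e-10) = 9.2790. pH = pKa + log([A⁻]/[HA]), so log([A⁻]/[HA]) = pH − pKa = 9.28 − 9.2790 = 0.0010. [A⁻]/[HA] = 10^(0.0010) = 1.00

[A⁻]/[HA] = 1.00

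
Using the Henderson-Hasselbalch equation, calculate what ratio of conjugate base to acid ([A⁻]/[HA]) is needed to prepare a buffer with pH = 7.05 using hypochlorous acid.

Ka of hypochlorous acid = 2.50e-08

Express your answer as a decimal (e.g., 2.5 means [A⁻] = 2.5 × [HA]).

pKa = -log(2.50e-08) = 7.6021. pH = pKa + log([A⁻]/[HA]), so log([A⁻]/[HA]) = pH − pKa = 7.05 − 7.6021 = -0.5521. [A⁻]/[HA] = 10^(-0.5521) = 0.281

[A⁻]/[HA] = 0.281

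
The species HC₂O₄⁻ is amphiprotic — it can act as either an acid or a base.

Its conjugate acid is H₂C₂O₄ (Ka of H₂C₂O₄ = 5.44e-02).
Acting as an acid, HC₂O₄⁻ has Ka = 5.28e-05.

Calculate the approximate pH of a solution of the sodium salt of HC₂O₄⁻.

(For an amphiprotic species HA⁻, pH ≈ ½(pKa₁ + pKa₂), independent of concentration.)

pKa₁ = -log(5.44e-02) = 1.26; pKa₂ = -log(5.28e-05) = 4.28. For an amphiprotic species, pH ≈ ½(pKa₁ + pKa₂) = ½(1.26 + 4.28) = 2.77.

pH = 2.77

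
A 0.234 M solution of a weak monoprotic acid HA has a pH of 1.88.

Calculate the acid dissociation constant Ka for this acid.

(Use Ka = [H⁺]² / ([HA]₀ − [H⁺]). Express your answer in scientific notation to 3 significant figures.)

[H⁺] = 10^(−pH) = 10^(−1.88) = 1.318e-02 M. For HA ⇌ H⁺ + A⁻, Ka = [H⁺][A⁻]/[HA] = [H⁺]² / ([HA]₀ − [H⁺]) = (1.318e-02)² / (0.234 − 1.318e-02) = 7.87e-04.

K_a = 7.87e-04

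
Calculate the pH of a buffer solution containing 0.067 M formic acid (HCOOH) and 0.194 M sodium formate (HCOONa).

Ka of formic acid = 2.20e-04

pKa = -log(2.20e-04) = 3.66. pH = pKa + log([A⁻]/[HA]) = 3.66 + log(0.194/0.067)

pH = 4.12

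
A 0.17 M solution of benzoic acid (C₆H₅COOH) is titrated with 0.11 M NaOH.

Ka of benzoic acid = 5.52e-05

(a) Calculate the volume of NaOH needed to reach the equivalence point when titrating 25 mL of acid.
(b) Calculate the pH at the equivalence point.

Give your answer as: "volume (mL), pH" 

moles acid = 0.17 × 25/1000 = 0.00425 mol; V_base = moles/0.11 × 1000 = 38.6 mL. At equivalence only the conjugate base is present: [A⁻] = 0.00425/0.064 = 6.6786e-02 M. Kb = Kw/Ka = 1.81e-10; [OH⁻] = √(Kb × [A⁻]) = 3.4783e-06; pOH = 5.46; pH = 14 - pOH = 8.54.

V = 38.6 mL, pH = 8.54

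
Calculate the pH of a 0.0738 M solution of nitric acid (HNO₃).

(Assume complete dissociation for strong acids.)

[H⁺] = 0.0738 M for strong acid. pH = -log[H⁺] = -log(0.0738)

pH = 1.13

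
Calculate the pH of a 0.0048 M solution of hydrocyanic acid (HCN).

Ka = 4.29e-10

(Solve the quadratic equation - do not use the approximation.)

x² + Ka×x - Ka×C = 0. Using quadratic formula: [H⁺] = 1.4348e-06

pH = 5.84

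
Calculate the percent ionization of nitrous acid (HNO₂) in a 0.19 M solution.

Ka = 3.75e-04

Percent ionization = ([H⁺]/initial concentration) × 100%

Using Ka equilibrium: x² + Ka×x - Ka×C = 0. Solving: [H⁺] = 8.2556e-03. Percent = (8.2556e-03/0.19) × 100

Percent ionization = 4.35%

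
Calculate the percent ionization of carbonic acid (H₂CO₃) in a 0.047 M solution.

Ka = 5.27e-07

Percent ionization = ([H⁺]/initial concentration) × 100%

Using Ka equilibrium: x² + Ka×x - Ka×C = 0. Solving: [H⁺] = 1.5712e-04. Percent = (1.5712e-04/0.047) × 100

Percent ionization = 0.334%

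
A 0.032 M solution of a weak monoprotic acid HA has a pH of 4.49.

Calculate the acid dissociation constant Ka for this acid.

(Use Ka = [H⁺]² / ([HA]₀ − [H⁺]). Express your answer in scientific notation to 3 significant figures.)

[H⁺] = 10^(−pH) = 10^(−4.49) = 3.236e-05 M. For HA ⇌ H⁺ + A⁻, Ka = [H⁺][A⁻]/[HA] = [H⁺]² / ([HA]₀ − [H⁺]) = (3.236e-05)² / (0.032 − 3.236e-05) = 3.28e-08.

K_a = 3.28e-08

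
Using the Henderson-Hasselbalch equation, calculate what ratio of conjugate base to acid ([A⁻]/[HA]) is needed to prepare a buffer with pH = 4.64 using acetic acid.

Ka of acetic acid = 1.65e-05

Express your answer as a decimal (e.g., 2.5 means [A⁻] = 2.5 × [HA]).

pKa = -log(1.65e-05) = 4.7825. pH = pKa + log([A⁻]/[HA]), so log([A⁻]/[HA]) = pH − pKa = 4.64 − 4.7825 = -0.1425. [A⁻]/[HA] = 10^(-0.1425) = 0.720

[A⁻]/[HA] = 0.720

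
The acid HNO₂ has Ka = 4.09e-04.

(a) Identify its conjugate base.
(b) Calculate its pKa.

(a) The conjugate base is formed by removing one H⁺ from HNO₂, giving NO₂⁻. (b) pKa = -log(Ka) = -log(4.09e-04) = 3.39.

Conjugate base: NO₂⁻; pK_a = 3.39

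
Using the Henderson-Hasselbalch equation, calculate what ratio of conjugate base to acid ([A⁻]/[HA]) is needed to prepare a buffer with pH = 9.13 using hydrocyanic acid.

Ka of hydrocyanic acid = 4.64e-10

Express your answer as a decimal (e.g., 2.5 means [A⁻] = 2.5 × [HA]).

pKa = -log(4.64e-10) = 9.3335. pH = pKa + log([A⁻]/[HA]), so log([A⁻]/[HA]) = pH − pKa = 9.13 − 9.3335 = -0.2035. [A⁻]/[HA] = 10^(-0.2035) = 0.626

[A⁻]/[HA] = 0.626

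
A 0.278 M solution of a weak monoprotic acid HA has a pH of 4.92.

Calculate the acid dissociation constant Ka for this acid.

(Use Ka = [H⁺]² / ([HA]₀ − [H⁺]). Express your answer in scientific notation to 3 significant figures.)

[H⁺] = 10^(−pH) = 10^(−4.92) = 1.202e-05 M. For HA ⇌ H⁺ + A⁻, Ka = [H⁺][A⁻]/[HA] = [H⁺]² / ([HA]₀ − [H⁺]) = (1.202e-05)² / (0.278 − 1.202e-05) = 5.20e-10.

K_a = 5.20e-10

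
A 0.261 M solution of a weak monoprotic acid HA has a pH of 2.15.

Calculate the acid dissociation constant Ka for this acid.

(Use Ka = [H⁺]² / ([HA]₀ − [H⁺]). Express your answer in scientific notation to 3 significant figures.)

[H⁺] = 10^(−pH) = 10^(−2.15) = 7.079e-03 M. For HA ⇌ H⁺ + A⁻, Ka = [H⁺][A⁻]/[HA] = [H⁺]² / ([HA]₀ − [H⁺]) = (7.079e-03)² / (0.261 − 7.079e-03) = 1.97e-04.

K_a = 1.97e-04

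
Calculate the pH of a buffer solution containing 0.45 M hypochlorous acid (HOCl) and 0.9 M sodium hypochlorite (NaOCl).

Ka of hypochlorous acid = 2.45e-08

pKa = -log(2.45e-08) = 7.61. pH = pKa + log([A⁻]/[HA]) = 7.61 + log(0.9/0.45)

pH = 7.91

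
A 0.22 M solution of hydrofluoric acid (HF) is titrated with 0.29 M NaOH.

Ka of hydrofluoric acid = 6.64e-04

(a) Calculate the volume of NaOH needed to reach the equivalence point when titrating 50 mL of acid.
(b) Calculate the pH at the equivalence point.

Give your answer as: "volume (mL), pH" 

moles acid = 0.22 × 50/1000 = 0.011 mol; V_base = moles/0.29 × 1000 = 37.9 mL. At equivalence only the conjugate base is present: [A⁻] = 0.011/0.088 = 1.2510e-01 M. Kb = Kw/Ka = 1.51e-11; [OH⁻] = √(Kb × [A⁻]) = 1.3726e-06; pOH = 5.86; pH = 14 - pOH = 8.14.

V = 37.9 mL, pH = 8.14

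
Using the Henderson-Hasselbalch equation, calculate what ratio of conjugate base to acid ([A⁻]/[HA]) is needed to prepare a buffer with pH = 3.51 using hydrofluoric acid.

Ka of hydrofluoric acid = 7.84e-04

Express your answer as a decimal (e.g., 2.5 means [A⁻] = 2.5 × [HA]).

pKa = -log(7.84e-04) = 3.1057. pH = pKa + log([A⁻]/[HA]), so log([A⁻]/[HA]) = pH − pKa = 3.51 − 3.1057 = 0.4043. [A⁻]/[HA] = 10^(0.4043) = 2.54

[A⁻]/[HA] = 2.54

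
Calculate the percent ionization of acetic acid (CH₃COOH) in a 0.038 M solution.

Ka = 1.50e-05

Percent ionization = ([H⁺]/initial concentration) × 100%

Using Ka equilibrium: x² + Ka×x - Ka×C = 0. Solving: [H⁺] = 7.4752e-04. Percent = (7.4752e-04/0.038) × 100

Percent ionization = 1.97%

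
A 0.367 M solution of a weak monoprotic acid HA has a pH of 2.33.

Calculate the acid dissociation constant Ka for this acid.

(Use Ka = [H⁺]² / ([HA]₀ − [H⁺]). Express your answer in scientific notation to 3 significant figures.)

[H⁺] = 10^(−pH) = 10^(−2.33) = 4.677e-03 M. For HA ⇌ H⁺ + A⁻, Ka = [H⁺][A⁻]/[HA] = [H⁺]² / ([HA]₀ − [H⁺]) = (4.677e-03)² / (0.367 − 4.677e-03) = 6.04e-05.

K_a = 6.04e-05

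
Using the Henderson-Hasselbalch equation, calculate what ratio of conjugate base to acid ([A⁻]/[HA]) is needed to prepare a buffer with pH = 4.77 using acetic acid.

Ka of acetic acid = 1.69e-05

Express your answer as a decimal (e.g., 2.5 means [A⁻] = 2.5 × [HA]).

pKa = -log(1.69e-05) = 4.7721. pH = pKa + log([A⁻]/[HA]), so log([A⁻]/[HA]) = pH − pKa = 4.77 − 4.7721 = -0.0021. [A⁻]/[HA] = 10^(-0.0021) = 0.995

[A⁻]/[HA] = 0.995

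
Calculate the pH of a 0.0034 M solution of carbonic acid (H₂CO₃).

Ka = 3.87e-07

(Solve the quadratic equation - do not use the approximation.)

x² + Ka×x - Ka×C = 0. Using quadratic formula: [H⁺] = 3.6081e-05

pH = 4.44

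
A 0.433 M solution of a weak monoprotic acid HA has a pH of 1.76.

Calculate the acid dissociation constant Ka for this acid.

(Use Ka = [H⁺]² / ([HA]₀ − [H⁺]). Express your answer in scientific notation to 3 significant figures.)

[H⁺] = 10^(−pH) = 10^(−1.76) = 1.738e-02 M. For HA ⇌ H⁺ + A⁻, Ka = [H⁺][A⁻]/[HA] = [H⁺]² / ([HA]₀ − [H⁺]) = (1.738e-02)² / (0.433 − 1.738e-02) = 7.27e-04.

K_a = 7.27e-04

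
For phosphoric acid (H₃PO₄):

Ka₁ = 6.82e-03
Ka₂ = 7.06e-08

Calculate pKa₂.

pKa₂ = -log(Ka₂) = -log(7.06e-08) = 7.15.

pK_{a2} = 7.15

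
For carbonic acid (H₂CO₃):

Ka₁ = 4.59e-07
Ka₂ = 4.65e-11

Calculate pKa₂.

pKa₂ = -log(Ka₂) = -log(4.65e-11) = 10.33.

pK_{a2} = 10.33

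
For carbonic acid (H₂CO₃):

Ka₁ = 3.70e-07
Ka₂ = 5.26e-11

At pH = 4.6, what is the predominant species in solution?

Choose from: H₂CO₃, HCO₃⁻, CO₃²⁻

pKa₁ = 6.43, pKa₂ = 10.28. For a polyprotic acid the predominant species crosses at each pKa: below pKa_n the protonated form dominates, above it the deprotonated form does. At pH = 4.6, the predominant species is H₂CO₃.

H₂CO₃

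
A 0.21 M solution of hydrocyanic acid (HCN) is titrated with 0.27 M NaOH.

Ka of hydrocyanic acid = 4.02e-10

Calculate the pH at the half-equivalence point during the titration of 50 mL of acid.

At half-equivalence [HA] = [A⁻], so Henderson-Hasselbalch gives pH = pKa = -log(4.02e-10) = 9.40.

pH = pKa = 9.40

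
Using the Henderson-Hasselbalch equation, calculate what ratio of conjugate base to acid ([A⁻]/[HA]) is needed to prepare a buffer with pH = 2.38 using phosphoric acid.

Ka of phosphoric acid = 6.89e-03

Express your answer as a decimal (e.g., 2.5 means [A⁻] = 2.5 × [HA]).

pKa = -log(6.89e-03) = 2.1618. pH = pKa + log([A⁻]/[HA]), so log([A⁻]/[HA]) = pH − pKa = 2.38 − 2.1618 = 0.2182. [A⁻]/[HA] = 10^(0.2182) = 1.65

[A⁻]/[HA] = 1.65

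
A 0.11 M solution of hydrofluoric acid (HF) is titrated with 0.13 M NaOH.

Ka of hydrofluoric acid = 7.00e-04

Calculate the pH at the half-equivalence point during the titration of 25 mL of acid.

At half-equivalence [HA] = [A⁻], so Henderson-Hasselbalch gives pH = pKa = -log(7.00e-04) = 3.15.

pH = pKa = 3.15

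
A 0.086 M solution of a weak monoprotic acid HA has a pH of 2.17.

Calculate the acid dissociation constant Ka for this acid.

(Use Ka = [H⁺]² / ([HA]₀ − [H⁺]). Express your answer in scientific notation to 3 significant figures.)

[H⁺] = 10^(−pH) = 10^(−2.17) = 6.761e-03 M. For HA ⇌ H⁺ + A⁻, Ka = [H⁺][A⁻]/[HA] = [H⁺]² / ([HA]₀ − [H⁺]) = (6.761e-03)² / (0.086 − 6.761e-03) = 5.77e-04.

K_a = 5.77e-04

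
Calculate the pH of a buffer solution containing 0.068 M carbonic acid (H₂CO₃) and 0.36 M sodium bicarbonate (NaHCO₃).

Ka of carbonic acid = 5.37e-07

pKa = -log(5.37e-07) = 6.27. pH = pKa + log([A⁻]/[HA]) = 6.27 + log(0.36/0.068)

pH = 6.99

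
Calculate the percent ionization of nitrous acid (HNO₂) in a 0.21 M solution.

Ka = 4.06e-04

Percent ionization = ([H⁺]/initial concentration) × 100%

Using Ka equilibrium: x² + Ka×x - Ka×C = 0. Solving: [H⁺] = 9.0329e-03. Percent = (9.0329e-03/0.21) × 100

Percent ionization = 4.3%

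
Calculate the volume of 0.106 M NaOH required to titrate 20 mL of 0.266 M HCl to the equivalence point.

At equivalence: moles acid = moles base. moles HCl = 0.266 × 20/1000 = 0.00532 mol. V_base = moles / 0.106 × 1000 = 50.2 mL.

V_{base} = 50.2 mL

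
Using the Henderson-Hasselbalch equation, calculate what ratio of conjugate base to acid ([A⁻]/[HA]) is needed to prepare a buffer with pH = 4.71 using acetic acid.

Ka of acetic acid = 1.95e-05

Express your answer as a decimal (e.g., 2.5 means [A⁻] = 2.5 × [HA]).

pKa = -log(1.95e-05) = 4.7100. pH = pKa + log([A⁻]/[HA]), so log([A⁻]/[HA]) = pH − pKa = 4.71 − 4.7100 = 0.0000. [A⁻]/[HA] = 10^(0.0000) = 1.00

[A⁻]/[HA] = 1.00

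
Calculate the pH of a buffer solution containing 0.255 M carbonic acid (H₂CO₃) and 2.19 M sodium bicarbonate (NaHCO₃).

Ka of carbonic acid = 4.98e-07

pKa = -log(4.98e-07) = 6.30. pH = pKa + log([A⁻]/[HA]) = 6.30 + log(2.19/0.255)

pH = 7.24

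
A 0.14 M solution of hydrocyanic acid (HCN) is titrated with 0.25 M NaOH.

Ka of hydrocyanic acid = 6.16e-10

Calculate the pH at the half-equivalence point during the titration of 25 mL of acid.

At half-equivalence [HA] = [A⁻], so Henderson-Hasselbalch gives pH = pKa = -log(6.16e-10) = 9.21.

pH = pKa = 9.21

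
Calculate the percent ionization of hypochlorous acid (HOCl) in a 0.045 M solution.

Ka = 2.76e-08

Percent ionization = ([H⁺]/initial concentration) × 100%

Using Ka equilibrium: x² + Ka×x - Ka×C = 0. Solving: [H⁺] = 3.5228e-05. Percent = (3.5228e-05/0.045) × 100

Percent ionization = 0.0783%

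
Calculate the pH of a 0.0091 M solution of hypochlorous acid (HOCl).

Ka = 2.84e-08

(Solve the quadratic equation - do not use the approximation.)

x² + Ka×x - Ka×C = 0. Using quadratic formula: [H⁺] = 1.6062e-05

pH = 4.79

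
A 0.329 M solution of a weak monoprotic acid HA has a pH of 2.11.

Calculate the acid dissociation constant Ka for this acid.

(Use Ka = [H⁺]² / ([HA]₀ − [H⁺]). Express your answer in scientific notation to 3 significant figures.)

[H⁺] = 10^(−pH) = 10^(−2.11) = 7.762e-03 M. For HA ⇌ H⁺ + A⁻, Ka = [H⁺][A⁻]/[HA] = [H⁺]² / ([HA]₀ − [H⁺]) = (7.762e-03)² / (0.329 − 7.762e-03) = 1.88e-04.

K_a = 1.88e-04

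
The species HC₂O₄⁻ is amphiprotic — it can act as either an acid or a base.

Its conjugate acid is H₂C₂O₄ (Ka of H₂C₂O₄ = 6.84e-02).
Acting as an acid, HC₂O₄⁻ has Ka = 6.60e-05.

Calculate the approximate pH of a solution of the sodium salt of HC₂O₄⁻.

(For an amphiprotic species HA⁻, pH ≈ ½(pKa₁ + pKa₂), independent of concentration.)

pKa₁ = -log(6.84e-02) = 1.16; pKa₂ = -log(6.60e-05) = 4.18. For an amphiprotic species, pH ≈ ½(pKa₁ + pKa₂) = ½(1.16 + 4.18) = 2.67.

pH = 2.67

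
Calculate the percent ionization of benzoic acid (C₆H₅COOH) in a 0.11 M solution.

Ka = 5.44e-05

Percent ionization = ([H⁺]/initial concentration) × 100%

Using Ka equilibrium: x² + Ka×x - Ka×C = 0. Solving: [H⁺] = 2.4192e-03. Percent = (2.4192e-03/0.11) × 100

Percent ionization = 2.2%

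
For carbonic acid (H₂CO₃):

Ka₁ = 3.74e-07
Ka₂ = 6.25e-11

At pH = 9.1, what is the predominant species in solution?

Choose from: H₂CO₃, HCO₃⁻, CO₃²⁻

pKa₁ = 6.43, pKa₂ = 10.20. For a polyprotic acid the predominant species crosses at each pKa: below pKa_n the protonated form dominates, above it the deprotonated form does. At pH = 9.1, the predominant species is HCO₃⁻.

HCO₃⁻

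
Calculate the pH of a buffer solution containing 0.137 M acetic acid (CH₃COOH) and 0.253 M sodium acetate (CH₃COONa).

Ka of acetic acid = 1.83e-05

pKa = -log(1.83e-05) = 4.74. pH = pKa + log([A⁻]/[HA]) = 4.74 + log(0.253/0.137)

pH = 5.00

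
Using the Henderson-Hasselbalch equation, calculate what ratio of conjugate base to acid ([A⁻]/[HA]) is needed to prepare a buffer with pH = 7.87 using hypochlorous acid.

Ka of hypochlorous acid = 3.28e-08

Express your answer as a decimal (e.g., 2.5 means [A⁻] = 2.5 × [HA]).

pKa = -log(3.28e-08) = 7.4841. pH = pKa + log([A⁻]/[HA]), so log([A⁻]/[HA]) = pH − pKa = 7.87 − 7.4841 = 0.3859. [A⁻]/[HA] = 10^(0.3859) = 2.43

[A⁻]/[HA] = 2.43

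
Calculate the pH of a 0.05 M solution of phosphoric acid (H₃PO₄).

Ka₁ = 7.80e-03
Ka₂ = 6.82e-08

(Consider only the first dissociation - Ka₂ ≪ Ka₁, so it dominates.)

First dissociation dominates. From Ka₁ = [H⁺][HA⁻]/[H₂A], x² + Ka₁·x − Ka₁·C = 0 with C = 0.05 M and Ka₁ = 7.80e-03. Solving: [H⁺] = (−Ka₁ + √(Ka₁² + 4·Ka₁·C)) / 2 = 1.6230e-02 M. pH = -log(1.6230e-02) = 1.79.

pH = 1.79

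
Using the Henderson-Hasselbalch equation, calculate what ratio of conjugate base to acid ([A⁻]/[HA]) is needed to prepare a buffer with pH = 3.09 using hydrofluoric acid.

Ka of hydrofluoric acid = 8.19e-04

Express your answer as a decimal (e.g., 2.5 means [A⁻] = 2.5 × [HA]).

pKa = -log(8.19e-04) = 3.0867. pH = pKa + log([A⁻]/[HA]), so log([A⁻]/[HA]) = pH − pKa = 3.09 − 3.0867 = 0.0033. [A⁻]/[HA] = 10^(0.0033) = 1.01

[A⁻]/[HA] = 1.01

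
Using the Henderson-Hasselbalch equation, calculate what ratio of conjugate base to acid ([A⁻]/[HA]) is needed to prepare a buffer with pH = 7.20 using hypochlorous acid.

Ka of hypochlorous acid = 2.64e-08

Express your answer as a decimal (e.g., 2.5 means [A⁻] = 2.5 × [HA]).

pKa = -log(2.64e-08) = 7.5784. pH = pKa + log([A⁻]/[HA]), so log([A⁻]/[HA]) = pH − pKa = 7.20 − 7.5784 = -0.3784. [A⁻]/[HA] = 10^(-0.3784) = 0.418

[A⁻]/[HA] = 0.418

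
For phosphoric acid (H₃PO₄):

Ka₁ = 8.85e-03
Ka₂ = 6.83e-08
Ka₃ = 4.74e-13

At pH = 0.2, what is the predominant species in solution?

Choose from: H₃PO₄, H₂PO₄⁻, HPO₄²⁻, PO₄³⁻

pKa₁ = 2.05, pKa₂ = 7.17, pKa₃ = 12.32. For a polyprotic acid the predominant species crosses at each pKa: below pKa_n the protonated form dominates, above it the deprotonated form does. At pH = 0.2, the predominant species is H₃PO₄.

H₃PO₄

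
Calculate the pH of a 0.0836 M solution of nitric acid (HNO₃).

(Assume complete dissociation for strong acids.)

[H⁺] = 0.0836 M for strong acid. pH = -log[H⁺] = -log(0.0836)

pH = 1.08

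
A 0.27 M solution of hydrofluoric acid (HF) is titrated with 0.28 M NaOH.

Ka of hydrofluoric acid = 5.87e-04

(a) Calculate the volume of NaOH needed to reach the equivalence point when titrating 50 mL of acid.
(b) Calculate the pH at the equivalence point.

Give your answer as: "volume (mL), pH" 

moles acid = 0.27 × 50/1000 = 0.0135 mol; V_base = moles/0.28 × 1000 = 48.2 mL. At equivalence only the conjugate base is present: [A⁻] = 0.0135/0.098 = 1.3745e-01 M. Kb = Kw/Ka = 1.70e-11; [OH⁻] = √(Kb × [A⁻]) = 1.5302e-06; pOH = 5.82; pH = 14 - pOH = 8.18.

V = 48.2 mL, pH = 8.18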